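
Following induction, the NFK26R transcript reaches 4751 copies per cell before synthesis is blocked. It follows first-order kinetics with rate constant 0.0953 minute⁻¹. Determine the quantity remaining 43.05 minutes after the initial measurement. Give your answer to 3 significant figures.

78.5 copies per cell

t½ = ln 2 / k = 0.69315 / 0.0953 ≈ 7.2733 minutes.
Number of half-lives: n = 43.05/7.2733 ≈ 5.9189.
Remaining = 4751 × (1/2)^5.9189 = 4751 × 0.016529 ≈ 78.527 copies per cell.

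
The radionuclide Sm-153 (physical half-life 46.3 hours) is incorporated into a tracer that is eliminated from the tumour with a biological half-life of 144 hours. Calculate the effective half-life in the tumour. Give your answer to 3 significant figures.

35.0 hours

1/t_eff = 1/t_phys + 1/t_biol = 1/46.3 + 1/144 = 0.028543 per hour.
t_eff = 46.3 × 144 / (46.3 + 144) ≈ 35.035 hours.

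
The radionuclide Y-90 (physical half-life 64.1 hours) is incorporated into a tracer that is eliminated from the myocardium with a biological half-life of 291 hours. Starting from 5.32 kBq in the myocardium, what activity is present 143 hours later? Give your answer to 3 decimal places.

0.806 kBq

1/t_eff = 1/t_phys + 1/t_biol = 1/64.1 + 1/291 = 0.019037 per hour.
t_eff = 64.1 × 291 / (64.1 + 291) ≈ 52.529 hours.
Remaining = 5.32 × (1/2)^(143/52.529) = 5.32 × (1/2)^2.7223 ≈ 0.80615 kBq.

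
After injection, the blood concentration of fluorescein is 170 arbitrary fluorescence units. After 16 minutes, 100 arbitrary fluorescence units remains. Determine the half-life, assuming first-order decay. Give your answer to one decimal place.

20.9 minutes

A/A₀ = 100/170 ≈ 0.58824.
n = log₂(1.7) ≈ 0.76553 half-lives elapsed in 16 minutes.
t½ = 16/0.76553 ≈ 20.9 minutes.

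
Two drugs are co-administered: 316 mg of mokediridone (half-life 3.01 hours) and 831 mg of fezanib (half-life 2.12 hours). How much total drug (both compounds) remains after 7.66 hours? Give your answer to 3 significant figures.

mokediridone: 316 × (1/2)^(7.66/3.01) = 316 × (1/2)^2.5449 ≈ 54.152 mg.
fezanib: 831 × (1/2)^(7.66/2.12) = 831 × (1/2)^3.6132 ≈ 67.907 mg.
Total = 54.152 + 67.907 ≈ 122.06 mg.

122 mg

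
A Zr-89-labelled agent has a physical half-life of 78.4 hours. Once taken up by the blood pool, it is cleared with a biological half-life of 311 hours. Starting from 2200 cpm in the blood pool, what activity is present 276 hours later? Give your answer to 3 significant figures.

1/t_eff = 1/t_phys + 1/t_biol = 1/78.4 + 1/311 = 0.015971 per hour.
t_eff = 78.4 × 311 / (78.4 + 311) ≈ 62.615 hours.
Remaining = 2200 × (1/2)^(276/62.615) = 2200 × (1/2)^4.4079 ≈ 103.64 cpm.

104 cpm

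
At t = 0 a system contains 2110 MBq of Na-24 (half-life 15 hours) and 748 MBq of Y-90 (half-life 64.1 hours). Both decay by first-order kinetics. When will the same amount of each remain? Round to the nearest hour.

Set 2110·(1/2)^(t/15) = 748·(1/2)^(t/64.1).
Taking log₂: log₂(2110/748) = t·(1/15 − 1/64.1).
log₂(2.8209) = 1.4961; 1/15 − 1/64.1 = 0.051066.
t = 1.4961 / 0.051066 ≈ 29.298 hours.

29 hours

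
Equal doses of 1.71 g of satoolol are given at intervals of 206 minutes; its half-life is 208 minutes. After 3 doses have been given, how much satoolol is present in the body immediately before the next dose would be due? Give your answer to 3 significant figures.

The 3 doses were given 618, 412, 206 minutes ago.
Total = 1.71·(1/2)^(618/208) + 1.71·(1/2)^(412/208) + 1.71·(1/2)^(206/208)
      = 0.21807 + 0.43324 + 0.86072 ≈ 1.512 g.

1.51 g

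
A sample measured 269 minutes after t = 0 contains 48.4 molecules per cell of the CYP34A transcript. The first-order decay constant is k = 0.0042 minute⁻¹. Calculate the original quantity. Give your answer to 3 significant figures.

150 molecules per cell

t½ = ln 2 / k = 0.69315 / 0.0042 ≈ 165.04 minutes.
Number of half-lives elapsed: n = 269/165.04 ≈ 1.63.
A₀ = A × 2^n = 48.4 × 2^1.63 = 48.4 × 3.095 ≈ 149.8 molecules per cell.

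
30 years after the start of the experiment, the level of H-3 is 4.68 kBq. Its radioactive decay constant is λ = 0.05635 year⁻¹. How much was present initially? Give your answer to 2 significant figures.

t½ = ln 2 / λ = 0.69315 / 0.05635 ≈ 12.301 years.
Number of half-lives elapsed: n = 30/12.301 ≈ 2.4389.
A₀ = A × 2^n = 4.68 × 2^2.4389 = 4.68 × 5.4222 ≈ 25.376 kBq.

25 kBq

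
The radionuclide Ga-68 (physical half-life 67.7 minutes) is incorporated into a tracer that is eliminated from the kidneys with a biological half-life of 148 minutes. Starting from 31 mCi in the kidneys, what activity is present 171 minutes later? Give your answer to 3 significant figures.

2.42 mCi

1/t_eff = 1/t_phys + 1/t_biol = 1/67.7 + 1/148 = 0.021528 per minute.
t_eff = 67.7 × 148 / (67.7 + 148) ≈ 46.452 minutes.
Remaining = 31 × (1/2)^(171/46.452) = 31 × (1/2)^3.6813 ≈ 2.4165 mCi.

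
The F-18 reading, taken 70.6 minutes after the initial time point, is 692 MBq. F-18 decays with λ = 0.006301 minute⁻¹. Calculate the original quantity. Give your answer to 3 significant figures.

1080 MBq

t½ = ln 2 / λ = 0.69315 / 0.006301 ≈ 110.01 minutes.
Number of half-lives elapsed: n = 70.6/110.01 ≈ 0.64178.
A₀ = A × 2^n = 692 × 2^0.64178 = 692 × 1.5603 ≈ 1079.7 MBq.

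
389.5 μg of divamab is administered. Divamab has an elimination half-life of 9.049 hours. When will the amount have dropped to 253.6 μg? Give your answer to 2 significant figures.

5.6 hours

Fraction remaining = 253.6/389.5 ≈ 0.65109.
n = log₂(389.5/253.6) = ln(1.5359)/ln 2 ≈ 0.61907 half-lives.
t = n × t½ = 0.61907 × 9.049 ≈ 5.602 hours.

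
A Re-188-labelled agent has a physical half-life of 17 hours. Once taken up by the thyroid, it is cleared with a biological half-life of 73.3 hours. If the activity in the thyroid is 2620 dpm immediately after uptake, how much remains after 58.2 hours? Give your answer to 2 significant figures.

1/t_eff = 1/t_phys + 1/t_biol = 1/17 + 1/73.3 = 0.072466 per hour.
t_eff = 17 × 73.3 / (17 + 73.3) ≈ 13.8 hours.
Remaining = 2620 × (1/2)^(58.2/13.8) = 2620 × (1/2)^4.2175 ≈ 140.83 dpm.

140 dpm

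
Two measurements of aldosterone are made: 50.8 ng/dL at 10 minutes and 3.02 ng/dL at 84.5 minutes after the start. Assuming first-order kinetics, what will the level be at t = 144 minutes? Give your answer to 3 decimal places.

0.317 ng/dL

Over Δt = 84.5 − 10 = 74.5 minutes, the level fell by a factor of 50.8/3.02 ≈ 16.821.
n = log₂(16.821) ≈ 4.0722 half-lives, so t½ = 74.5/4.0722 ≈ 18.295 minutes.
From t = 84.5 to t = 144: 3.02 × (1/2)^((144−84.5)/18.295) ≈ 0.31693 ng/dL.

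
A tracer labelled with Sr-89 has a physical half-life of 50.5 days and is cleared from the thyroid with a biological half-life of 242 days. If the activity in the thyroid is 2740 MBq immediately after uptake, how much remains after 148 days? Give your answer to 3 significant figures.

235 MBq

1/t_eff = 1/t_phys + 1/t_biol = 1/50.5 + 1/242 = 0.023934 per day.
t_eff = 50.5 × 242 / (50.5 + 242) ≈ 41.781 days.
Remaining = 2740 × (1/2)^(148/41.781) = 2740 × (1/2)^3.5423 ≈ 235.19 MBq.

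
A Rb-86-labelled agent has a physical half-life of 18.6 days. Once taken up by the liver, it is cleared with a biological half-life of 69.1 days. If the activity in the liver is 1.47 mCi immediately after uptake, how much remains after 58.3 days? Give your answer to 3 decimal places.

1/t_eff = 1/t_phys + 1/t_biol = 1/18.6 + 1/69.1 = 0.068235 per day.
t_eff = 18.6 × 69.1 / (18.6 + 69.1) ≈ 14.655 days.
Remaining = 1.47 × (1/2)^(58.3/14.655) = 1.47 × (1/2)^3.9781 ≈ 0.093279 mCi.

0.093 mCi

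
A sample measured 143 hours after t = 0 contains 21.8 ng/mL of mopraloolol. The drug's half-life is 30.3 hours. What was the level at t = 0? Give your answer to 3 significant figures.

574 ng/mL

Number of half-lives elapsed: n = 143/30.3 ≈ 4.7195.
A₀ = A × 2^n = 21.8 × 2^4.7195 = 21.8 × 26.345 ≈ 574.33 ng/mL.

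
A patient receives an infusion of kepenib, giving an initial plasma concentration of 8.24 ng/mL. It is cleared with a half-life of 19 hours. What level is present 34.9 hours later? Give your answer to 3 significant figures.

2.31 ng/mL

Number of half-lives: n = 34.9/19 ≈ 1.8368.
Remaining = 8.24 × (1/2)^1.8368 = 8.24 × 0.27993 ≈ 2.3067 ng/mL.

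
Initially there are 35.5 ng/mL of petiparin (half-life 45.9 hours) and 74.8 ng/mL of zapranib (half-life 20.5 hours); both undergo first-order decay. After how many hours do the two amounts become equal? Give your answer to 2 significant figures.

40 hours

Set 35.5·(1/2)^(t/45.9) = 74.8·(1/2)^(t/20.5).
Taking log₂: log₂(35.5/74.8) = t·(1/45.9 − 1/20.5).
log₂(0.4746) = -1.0752; 1/45.9 − 1/20.5 = -0.026994.
t = -1.0752 / -0.026994 ≈ 39.832 hours.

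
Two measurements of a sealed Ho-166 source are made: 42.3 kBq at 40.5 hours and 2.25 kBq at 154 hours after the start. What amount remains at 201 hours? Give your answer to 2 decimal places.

Over Δt = 154 − 40.5 = 113.5 hours, the level fell by a factor of 42.3/2.25 ≈ 18.8.
n = log₂(18.8) ≈ 4.2327 half-lives, so t½ = 113.5/4.2327 ≈ 26.815 hours.
From t = 154 to t = 201: 2.25 × (1/2)^((201−154)/26.815) ≈ 0.66766 kBq.

0.67 kBq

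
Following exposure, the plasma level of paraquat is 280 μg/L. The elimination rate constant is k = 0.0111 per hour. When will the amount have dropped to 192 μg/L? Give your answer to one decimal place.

34.0 hours

t½ = ln 2 / k = 0.69315 / 0.0111 ≈ 62.446 hours.
Fraction remaining = 192/280 ≈ 0.68571.
n = log₂(280/192) = ln(1.4583)/ln 2 ≈ 0.54432 half-lives.
t = n × t½ = 0.54432 × 62.446 ≈ 33.99 hours.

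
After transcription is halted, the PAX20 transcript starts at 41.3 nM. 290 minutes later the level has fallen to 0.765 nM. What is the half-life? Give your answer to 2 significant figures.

50 minutes

A/A₀ = 0.765/41.3 ≈ 0.018523.
n = log₂(53.987) ≈ 5.7545 half-lives elapsed in 290 minutes.
t½ = 290/5.7545 ≈ 50.395 minutes.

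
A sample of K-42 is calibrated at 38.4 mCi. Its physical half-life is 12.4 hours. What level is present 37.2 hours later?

Elapsed time is 3 half-lives (37.2/12.4).
Each half-life halves the amount: 38.4 × (1/2)^3 = 38.4/8 = 4.8 mCi.

4.8 mCi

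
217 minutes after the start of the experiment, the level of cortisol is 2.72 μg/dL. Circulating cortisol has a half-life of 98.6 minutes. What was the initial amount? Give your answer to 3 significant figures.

Number of half-lives elapsed: n = 217/98.6 ≈ 2.2008.
A₀ = A × 2^n = 2.72 × 2^2.2008 = 2.72 × 4.5974 ≈ 12.505 μg/dL.

12.5 μg/dL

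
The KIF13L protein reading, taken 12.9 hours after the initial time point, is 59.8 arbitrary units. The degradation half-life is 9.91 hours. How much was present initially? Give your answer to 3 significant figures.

Number of half-lives elapsed: n = 12.9/9.91 ≈ 1.3017.
A₀ = A × 2^n = 59.8 × 2^1.3017 = 59.8 × 2.4652 ≈ 147.42 arbitrary units.

147 arbitrary units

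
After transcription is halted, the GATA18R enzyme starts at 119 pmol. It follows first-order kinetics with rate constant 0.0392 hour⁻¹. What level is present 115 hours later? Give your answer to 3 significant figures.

1.31 pmol

t½ = ln 2 / λ = 0.69315 / 0.0392 ≈ 17.682 hours.
Number of half-lives: n = 115/17.682 ≈ 6.5037.
Remaining = 119 × (1/2)^6.5037 = 119 × 0.01102 ≈ 1.3114 pmol.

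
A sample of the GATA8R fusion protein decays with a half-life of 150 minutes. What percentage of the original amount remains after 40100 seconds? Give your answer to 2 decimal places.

40100 seconds = 668.333 minutes.
n = 668.333/150 ≈ 4.4556 half-lives.
Fraction remaining = (1/2)^4.4556 ≈ 0.045577, i.e. 4.5577%.

4.56%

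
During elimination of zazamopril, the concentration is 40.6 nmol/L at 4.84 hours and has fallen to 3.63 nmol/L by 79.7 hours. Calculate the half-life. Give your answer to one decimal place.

Over Δt = 79.7 − 4.84 = 74.86 hours, the level fell by a factor of 40.6/3.63 ≈ 11.185.
n = log₂(11.185) ≈ 3.4834 half-lives, so t½ = 74.86/3.4834 ≈ 21.49 hours.

21.5 hours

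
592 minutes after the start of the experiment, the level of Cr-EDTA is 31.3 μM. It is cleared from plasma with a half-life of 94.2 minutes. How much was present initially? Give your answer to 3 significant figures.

Number of half-lives elapsed: n = 592/94.2 ≈ 6.2845.
A₀ = A × 2^n = 31.3 × 2^6.2845 = 31.3 × 77.951 ≈ 2439.9 μM.

2440 μM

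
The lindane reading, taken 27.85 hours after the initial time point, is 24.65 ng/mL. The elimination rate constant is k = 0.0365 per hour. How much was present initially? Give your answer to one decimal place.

t½ = ln 2 / k = 0.69315 / 0.0365 ≈ 18.99 hours.
Number of half-lives elapsed: n = 27.85/18.99 ≈ 1.4665.
A₀ = A × 2^n = 24.65 × 2^1.4665 = 24.65 × 2.7636 ≈ 68.122 ng/mL.

68.1 ng/mL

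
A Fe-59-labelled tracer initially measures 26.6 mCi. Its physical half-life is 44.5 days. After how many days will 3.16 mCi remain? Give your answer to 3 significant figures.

Fraction remaining = 3.16/26.6 ≈ 0.1188.
n = log₂(26.6/3.16) = ln(8.4177)/ln 2 ≈ 3.0734 half-lives.
t = n × t½ = 3.0734 × 44.5 ≈ 136.77 days.

137 days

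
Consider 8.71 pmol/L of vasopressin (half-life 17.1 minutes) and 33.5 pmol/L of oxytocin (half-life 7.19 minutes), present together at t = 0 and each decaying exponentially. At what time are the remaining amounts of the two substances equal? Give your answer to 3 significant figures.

24.1 minutes

Set 8.71·(1/2)^(t/17.1) = 33.5·(1/2)^(t/7.19).
Taking log₂: log₂(8.71/33.5) = t·(1/17.1 − 1/7.19).
log₂(0.26) = -1.9434; 1/17.1 − 1/7.19 = -0.080603.
t = -1.9434 / -0.080603 ≈ 24.111 minutes.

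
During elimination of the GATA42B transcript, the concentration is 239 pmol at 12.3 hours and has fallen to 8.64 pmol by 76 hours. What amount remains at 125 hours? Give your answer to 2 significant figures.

0.67 pmol

Over Δt = 76 − 12.3 = 63.7 hours, the level fell by a factor of 239/8.64 ≈ 27.662.
n = log₂(27.662) ≈ 4.7898 half-lives, so t½ = 63.7/4.7898 ≈ 13.299 hours.
From t = 76 to t = 125: 8.64 × (1/2)^((125−76)/13.299) ≈ 0.672 pmol.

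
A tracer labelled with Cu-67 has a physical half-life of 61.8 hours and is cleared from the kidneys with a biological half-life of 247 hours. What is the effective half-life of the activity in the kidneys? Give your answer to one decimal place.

1/t_eff = 1/t_phys + 1/t_biol = 1/61.8 + 1/247 = 0.02023 per hour.
t_eff = 61.8 × 247 / (61.8 + 247) ≈ 49.432 hours.

49.4 hours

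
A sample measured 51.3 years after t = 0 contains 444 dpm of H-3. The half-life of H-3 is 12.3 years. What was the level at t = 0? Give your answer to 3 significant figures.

8000 dpm

Number of half-lives elapsed: n = 51.3/12.3 ≈ 4.1707.
A₀ = A × 2^n = 444 × 2^4.1707 = 444 × 18.01 ≈ 7996.5 dpm.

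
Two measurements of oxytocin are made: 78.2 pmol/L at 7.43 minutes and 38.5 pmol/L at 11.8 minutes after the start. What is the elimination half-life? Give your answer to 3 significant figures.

4.27 minutes

Over Δt = 11.8 − 7.43 = 4.37 minutes, the level fell by a factor of 78.2/38.5 ≈ 2.0312.
n = log₂(2.0312) ≈ 1.0223 half-lives, so t½ = 4.37/1.0223 ≈ 4.2746 minutes.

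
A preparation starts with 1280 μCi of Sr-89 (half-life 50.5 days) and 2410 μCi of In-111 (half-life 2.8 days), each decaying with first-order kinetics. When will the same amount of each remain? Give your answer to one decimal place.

2.7 days

Set 1280·(1/2)^(t/50.5) = 2410·(1/2)^(t/2.8).
Taking log₂: log₂(1280/2410) = t·(1/50.5 − 1/2.8).
log₂(0.53112) = -0.91289; 1/50.5 − 1/2.8 = -0.33734.
t = -0.91289 / -0.33734 ≈ 2.7061 days.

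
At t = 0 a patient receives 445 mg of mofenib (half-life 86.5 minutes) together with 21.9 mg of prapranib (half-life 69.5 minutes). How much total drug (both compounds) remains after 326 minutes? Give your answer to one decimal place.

33.5 mg

mofenib: 445 × (1/2)^(326/86.5) = 445 × (1/2)^3.7688 ≈ 32.647 mg.
prapranib: 21.9 × (1/2)^(326/69.5) = 21.9 × (1/2)^4.6906 ≈ 0.84804 mg.
Total = 32.647 + 0.84804 ≈ 33.495 mg.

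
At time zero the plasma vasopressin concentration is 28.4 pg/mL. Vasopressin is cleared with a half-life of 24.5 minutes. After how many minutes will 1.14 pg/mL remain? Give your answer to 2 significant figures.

110 minutes

Fraction remaining = 1.14/28.4 ≈ 0.040141.
n = log₂(28.4/1.14) = ln(24.912)/ln 2 ≈ 4.6388 half-lives.
t = n × t½ = 4.6388 × 24.5 ≈ 113.65 minutes.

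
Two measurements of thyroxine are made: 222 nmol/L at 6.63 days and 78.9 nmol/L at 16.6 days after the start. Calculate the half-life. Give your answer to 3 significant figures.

Over Δt = 16.6 − 6.63 = 9.97 days, the level fell by a factor of 222/78.9 ≈ 2.8137.
n = log₂(2.8137) ≈ 1.4925 half-lives, so t½ = 9.97/1.4925 ≈ 6.6802 days.

6.68 days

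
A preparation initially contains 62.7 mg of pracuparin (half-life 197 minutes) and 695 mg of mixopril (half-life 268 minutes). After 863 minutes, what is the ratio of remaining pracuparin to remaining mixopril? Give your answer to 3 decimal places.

0.040

pracuparin: 62.7 × (1/2)^(863/197) = 62.7 × (1/2)^4.3807 ≈ 3.0098 mg.
mixopril: 695 × (1/2)^(863/268) = 695 × (1/2)^3.2201 ≈ 74.58 mg.
Ratio ≈ 3.0098 / 74.58 ≈ 0.040357.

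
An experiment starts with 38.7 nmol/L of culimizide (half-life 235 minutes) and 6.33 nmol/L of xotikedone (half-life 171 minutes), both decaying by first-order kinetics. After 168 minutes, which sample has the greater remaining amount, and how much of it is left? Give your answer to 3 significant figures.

culimizide: 38.7 × (1/2)^0.71489 ≈ 23.578 nmol/L.
xotikedone: 6.33 × (1/2)^0.98246 ≈ 3.2037 nmol/L.
Culimizide has more remaining, at ≈ 23.578 nmol/L.

culimizide, 23.6 nmol/L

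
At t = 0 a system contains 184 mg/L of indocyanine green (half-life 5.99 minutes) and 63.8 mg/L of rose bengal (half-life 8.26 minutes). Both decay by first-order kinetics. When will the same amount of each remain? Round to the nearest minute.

Set 184·(1/2)^(t/5.99) = 63.8·(1/2)^(t/8.26).
Taking log₂: log₂(184/63.8) = t·(1/5.99 − 1/8.26).
log₂(2.884) = 1.5281; 1/5.99 − 1/8.26 = 0.04588.
t = 1.5281 / 0.04588 ≈ 33.306 minutes.

33 minutes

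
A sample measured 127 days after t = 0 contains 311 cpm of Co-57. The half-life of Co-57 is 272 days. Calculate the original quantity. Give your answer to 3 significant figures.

430 cpm

Number of half-lives elapsed: n = 127/272 ≈ 0.46691.
A₀ = A × 2^n = 311 × 2^0.46691 = 311 × 1.3821 ≈ 429.85 cpm.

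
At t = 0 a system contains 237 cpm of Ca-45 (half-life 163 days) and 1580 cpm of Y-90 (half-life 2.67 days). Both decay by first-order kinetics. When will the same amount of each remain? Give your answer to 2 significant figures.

Set 237·(1/2)^(t/163) = 1580·(1/2)^(t/2.67).
Taking log₂: log₂(237/1580) = t·(1/163 − 1/2.67).
log₂(0.15) = -2.737; 1/163 − 1/2.67 = -0.3684.
t = -2.737 / -0.3684 ≈ 7.4294 days.

7.4 days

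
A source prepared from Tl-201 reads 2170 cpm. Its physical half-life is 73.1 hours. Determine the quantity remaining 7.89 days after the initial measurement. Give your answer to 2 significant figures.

Convert the elapsed time: 7.89 days = 189.36 hours.
Number of half-lives: n = 189.36/73.1 ≈ 2.5904.
Remaining = 2170 × (1/2)^2.5904 = 2170 × 0.16604 ≈ 360.3 cpm.

360 cpm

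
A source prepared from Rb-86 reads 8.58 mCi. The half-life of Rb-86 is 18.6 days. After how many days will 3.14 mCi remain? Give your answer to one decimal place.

Fraction remaining = 3.14/8.58 ≈ 0.36597.
n = log₂(8.58/3.14) = ln(2.7325)/ln 2 ≈ 1.4502 half-lives.
t = n × t½ = 1.4502 × 18.6 ≈ 26.974 days.

27.0 days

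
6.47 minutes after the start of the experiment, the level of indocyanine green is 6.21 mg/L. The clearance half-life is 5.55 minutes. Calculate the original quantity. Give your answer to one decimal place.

13.9 mg/L

Number of half-lives elapsed: n = 6.47/5.55 ≈ 1.1658.
A₀ = A × 2^n = 6.21 × 2^1.1658 = 6.21 × 2.2435 ≈ 13.932 mg/L.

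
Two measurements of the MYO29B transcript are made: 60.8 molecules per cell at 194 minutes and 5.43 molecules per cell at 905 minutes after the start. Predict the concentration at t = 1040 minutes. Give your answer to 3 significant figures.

Over Δt = 905 − 194 = 711 minutes, the level fell by a factor of 60.8/5.43 ≈ 11.197.
n = log₂(11.197) ≈ 3.485 half-lives, so t½ = 711/3.485 ≈ 204.01 minutes.
From t = 905 to t = 1040: 5.43 × (1/2)^((1040−905)/204.01) ≈ 3.4324 molecules per cell.

3.43 molecules per cell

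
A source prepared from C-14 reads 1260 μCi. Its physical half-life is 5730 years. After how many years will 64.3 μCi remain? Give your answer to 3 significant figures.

24600 years

Fraction remaining = 64.3/1260 ≈ 0.051032.
n = log₂(1260/64.3) = ln(19.596)/ln 2 ≈ 4.2925 half-lives.
t = n × t½ = 4.2925 × 5730 ≈ 24596 years.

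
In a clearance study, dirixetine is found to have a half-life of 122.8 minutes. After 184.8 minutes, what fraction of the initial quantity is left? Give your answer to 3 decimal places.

0.352

n = 184.8/122.8 ≈ 1.5049 half-lives.
Fraction remaining = (1/2)^1.5049 ≈ 0.35236.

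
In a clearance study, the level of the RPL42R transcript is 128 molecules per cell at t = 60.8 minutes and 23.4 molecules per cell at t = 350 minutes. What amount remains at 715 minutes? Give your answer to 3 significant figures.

2.74 molecules per cell

Over Δt = 350 − 60.8 = 289.2 minutes, the level fell by a factor of 128/23.4 ≈ 5.4701.
n = log₂(5.4701) ≈ 2.4516 half-lives, so t½ = 289.2/2.4516 ≈ 117.97 minutes.
From t = 350 to t = 715: 23.4 × (1/2)^((715−350)/117.97) ≈ 2.7403 molecules per cell.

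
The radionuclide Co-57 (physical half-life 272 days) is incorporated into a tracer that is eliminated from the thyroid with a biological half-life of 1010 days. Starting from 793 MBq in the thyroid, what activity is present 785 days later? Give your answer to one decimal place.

1/t_eff = 1/t_phys + 1/t_biol = 1/272 + 1/1010 = 0.0046666 per day.
t_eff = 272 × 1010 / (272 + 1010) ≈ 214.29 days.
Remaining = 793 × (1/2)^(785/214.29) = 793 × (1/2)^3.6633 ≈ 62.593 MBq.

62.6 MBq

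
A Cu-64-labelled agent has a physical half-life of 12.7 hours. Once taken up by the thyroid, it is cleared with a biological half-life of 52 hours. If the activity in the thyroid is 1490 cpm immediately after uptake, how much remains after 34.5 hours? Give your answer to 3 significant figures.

143 cpm

1/t_eff = 1/t_phys + 1/t_biol = 1/12.7 + 1/52 = 0.097971 per hour.
t_eff = 12.7 × 52 / (12.7 + 52) ≈ 10.207 hours.
Remaining = 1490 × (1/2)^(34.5/10.207) = 1490 × (1/2)^3.38 ≈ 143.12 cpm.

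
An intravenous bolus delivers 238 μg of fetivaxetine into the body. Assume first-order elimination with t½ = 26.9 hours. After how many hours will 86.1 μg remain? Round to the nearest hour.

39 hours

Fraction remaining = 86.1/238 ≈ 0.36176.
n = log₂(238/86.1) = ln(2.7642)/ln 2 ≈ 1.4669 half-lives.
t = n × t½ = 1.4669 × 26.9 ≈ 39.459 hours.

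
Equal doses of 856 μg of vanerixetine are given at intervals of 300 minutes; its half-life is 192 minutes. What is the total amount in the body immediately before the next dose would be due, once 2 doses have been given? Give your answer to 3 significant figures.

The 2 doses were given 600, 300 minutes ago.
Total = 856·(1/2)^(600/192) + 856·(1/2)^(300/192)
      = 98.119 + 289.81 ≈ 387.93 μg.

388 μg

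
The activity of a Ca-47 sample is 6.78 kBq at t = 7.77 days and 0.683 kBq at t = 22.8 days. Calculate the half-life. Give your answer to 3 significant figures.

4.54 days

Over Δt = 22.8 − 7.77 = 15.03 days, the level fell by a factor of 6.78/0.683 ≈ 9.9268.
n = log₂(9.9268) ≈ 3.3113 half-lives, so t½ = 15.03/3.3113 ≈ 4.539 days.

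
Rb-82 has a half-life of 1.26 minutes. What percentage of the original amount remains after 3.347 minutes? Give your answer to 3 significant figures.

n = 3.347/1.26 ≈ 2.6563 half-lives.
Fraction remaining = (1/2)^2.6563 ≈ 0.15862, i.e. 15.862%.

15.9%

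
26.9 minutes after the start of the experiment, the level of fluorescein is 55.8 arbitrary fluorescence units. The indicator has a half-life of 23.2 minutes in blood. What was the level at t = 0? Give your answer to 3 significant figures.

125 arbitrary fluorescence units

Number of half-lives elapsed: n = 26.9/23.2 ≈ 1.1595.
A₀ = A × 2^n = 55.8 × 2^1.1595 = 55.8 × 2.2338 ≈ 124.64 arbitrary fluorescence units.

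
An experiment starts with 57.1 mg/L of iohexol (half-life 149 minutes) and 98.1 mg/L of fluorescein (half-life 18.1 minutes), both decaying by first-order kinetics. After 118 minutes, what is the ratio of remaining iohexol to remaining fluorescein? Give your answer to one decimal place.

iohexol: 57.1 × (1/2)^(118/149) = 57.1 × (1/2)^0.79195 ≈ 32.979 mg/L.
fluorescein: 98.1 × (1/2)^(118/18.1) = 98.1 × (1/2)^6.5193 ≈ 1.0694 mg/L.
Ratio ≈ 32.979 / 1.0694 ≈ 30.838.

30.8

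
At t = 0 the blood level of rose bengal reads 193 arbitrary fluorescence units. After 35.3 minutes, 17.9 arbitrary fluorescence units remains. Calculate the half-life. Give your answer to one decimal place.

10.3 minutes

A/A₀ = 17.9/193 ≈ 0.092746.
n = log₂(10.782) ≈ 3.4306 half-lives elapsed in 35.3 minutes.
t½ = 35.3/3.4306 ≈ 10.29 minutes.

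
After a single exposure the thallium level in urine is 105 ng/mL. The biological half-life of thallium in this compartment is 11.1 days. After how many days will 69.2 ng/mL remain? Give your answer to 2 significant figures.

Fraction remaining = 69.2/105 ≈ 0.65905.
n = log₂(105/69.2) = ln(1.5173)/ln 2 ≈ 0.60155 half-lives.
t = n × t½ = 0.60155 × 11.1 ≈ 6.6772 days.

6.7 days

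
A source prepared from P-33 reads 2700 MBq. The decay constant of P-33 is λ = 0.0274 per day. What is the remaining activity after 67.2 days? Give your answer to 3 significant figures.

t½ = ln 2 / λ = 0.69315 / 0.0274 ≈ 25.297 days.
Number of half-lives: n = 67.2/25.297 ≈ 2.6564.
Remaining = 2700 × (1/2)^2.6564 = 2700 × 0.15861 ≈ 428.26 MBq.

428 MBq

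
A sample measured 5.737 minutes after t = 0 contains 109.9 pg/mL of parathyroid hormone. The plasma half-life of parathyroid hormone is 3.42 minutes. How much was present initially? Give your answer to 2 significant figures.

Number of half-lives elapsed: n = 5.737/3.42 ≈ 1.6775.
A₀ = A × 2^n = 109.9 × 2^1.6775 = 109.9 × 3.1987 ≈ 351.54 pg/mL.

350 pg/mL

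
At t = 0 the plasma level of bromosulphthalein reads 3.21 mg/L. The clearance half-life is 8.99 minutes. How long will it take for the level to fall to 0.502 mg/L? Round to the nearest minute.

Fraction remaining = 0.502/3.21 ≈ 0.15639.
n = log₂(3.21/0.502) = ln(6.3944)/ln 2 ≈ 2.6768 half-lives.
t = n × t½ = 2.6768 × 8.99 ≈ 24.065 minutes.

24 minutes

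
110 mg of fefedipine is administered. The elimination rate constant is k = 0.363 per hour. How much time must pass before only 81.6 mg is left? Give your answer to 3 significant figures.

0.823 hours

t½ = ln 2 / k = 0.69315 / 0.363 ≈ 1.9095 hours.
Fraction remaining = 81.6/110 ≈ 0.74182.
n = log₂(110/81.6) = ln(1.348)/ln 2 ≈ 0.43086 half-lives.
t = n × t½ = 0.43086 × 1.9095 ≈ 0.82273 hours.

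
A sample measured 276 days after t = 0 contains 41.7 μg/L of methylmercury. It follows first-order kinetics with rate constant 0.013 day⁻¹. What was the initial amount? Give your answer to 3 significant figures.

1510 μg/L

t½ = ln 2 / k = 0.69315 / 0.013 ≈ 53.319 days.
Number of half-lives elapsed: n = 276/53.319 ≈ 5.1764.
A₀ = A × 2^n = 41.7 × 2^5.1764 = 41.7 × 36.162 ≈ 1507.9 μg/L.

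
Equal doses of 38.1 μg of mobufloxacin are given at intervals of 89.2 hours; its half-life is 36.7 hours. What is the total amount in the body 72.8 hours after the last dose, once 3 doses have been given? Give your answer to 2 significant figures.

The 3 doses were given 251.2, 162, 72.8 hours ago.
Total = 38.1·(1/2)^(251.2/36.7) + 38.1·(1/2)^(162/36.7) + 38.1·(1/2)^(72.8/36.7)
      = 0.33149 + 1.787 + 9.6336 ≈ 11.752 μg.

12 μg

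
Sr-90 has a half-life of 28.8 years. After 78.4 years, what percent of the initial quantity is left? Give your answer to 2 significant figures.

15%

n = 78.4/28.8 ≈ 2.7222 half-lives.
Fraction remaining = (1/2)^2.7222 ≈ 0.15154, i.e. 15.154%.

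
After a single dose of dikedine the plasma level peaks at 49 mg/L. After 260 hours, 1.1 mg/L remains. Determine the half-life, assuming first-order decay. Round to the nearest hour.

A/A₀ = 1.1/49 ≈ 0.022449.
n = log₂(44.545) ≈ 5.4772 half-lives elapsed in 260 hours.
t½ = 260/5.4772 ≈ 47.469 hours.

47 hours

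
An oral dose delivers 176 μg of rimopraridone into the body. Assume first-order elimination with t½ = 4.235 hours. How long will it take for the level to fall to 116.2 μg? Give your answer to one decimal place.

2.5 hours

Fraction remaining = 116.2/176 ≈ 0.66023.
n = log₂(176/116.2) = ln(1.5146)/ln 2 ≈ 0.59897 half-lives.
t = n × t½ = 0.59897 × 4.235 ≈ 2.5366 hours.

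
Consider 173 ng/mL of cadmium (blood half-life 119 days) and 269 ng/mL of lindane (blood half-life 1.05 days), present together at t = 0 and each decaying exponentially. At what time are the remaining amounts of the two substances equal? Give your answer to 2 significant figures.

0.67 days

Set 173·(1/2)^(t/119) = 269·(1/2)^(t/1.05).
Taking log₂: log₂(173/269) = t·(1/119 − 1/1.05).
log₂(0.64312) = -0.63683; 1/119 − 1/1.05 = -0.94398.
t = -0.63683 / -0.94398 ≈ 0.67463 days.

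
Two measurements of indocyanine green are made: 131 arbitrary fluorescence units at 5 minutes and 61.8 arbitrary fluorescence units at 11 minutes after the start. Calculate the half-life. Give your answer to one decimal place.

Over Δt = 11 − 5 = 6 minutes, the level fell by a factor of 131/61.8 ≈ 2.1197.
n = log₂(2.1197) ≈ 1.0839 half-lives, so t½ = 6/1.0839 ≈ 5.5356 minutes.

5.5 minutes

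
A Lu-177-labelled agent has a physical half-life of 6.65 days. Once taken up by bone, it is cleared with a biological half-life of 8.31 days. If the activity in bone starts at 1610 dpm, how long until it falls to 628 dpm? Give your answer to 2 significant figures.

5.0 days

1/t_eff = 1/t_phys + 1/t_biol = 1/6.65 + 1/8.31 = 0.27071 per day.
t_eff = 6.65 × 8.31 / (6.65 + 8.31) ≈ 3.694 days.
n = log₂(1610/628) ≈ 1.3582; t = 1.3582 × 3.694 ≈ 5.0172 days.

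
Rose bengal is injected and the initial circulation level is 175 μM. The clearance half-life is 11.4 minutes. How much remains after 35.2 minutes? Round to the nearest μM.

21 μM

Number of half-lives: n = 35.2/11.4 ≈ 3.0877.
Remaining = 175 × (1/2)^3.0877 = 175 × 0.11763 ≈ 20.585 μM.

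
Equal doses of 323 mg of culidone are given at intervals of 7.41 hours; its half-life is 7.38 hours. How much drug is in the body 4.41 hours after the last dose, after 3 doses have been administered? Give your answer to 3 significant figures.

The 3 doses were given 19.23, 11.82, 4.41 hours ago.
Total = 323·(1/2)^(19.23/7.38) + 323·(1/2)^(11.82/7.38) + 323·(1/2)^(4.41/7.38)
      = 53.065 + 106.43 + 213.46 ≈ 372.96 mg.

373 mg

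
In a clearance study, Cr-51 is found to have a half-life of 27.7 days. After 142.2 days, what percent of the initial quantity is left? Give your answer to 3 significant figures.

n = 142.2/27.7 ≈ 5.1336 half-lives.
Fraction remaining = (1/2)^5.1336 ≈ 0.028487, i.e. 2.8487%.

2.85%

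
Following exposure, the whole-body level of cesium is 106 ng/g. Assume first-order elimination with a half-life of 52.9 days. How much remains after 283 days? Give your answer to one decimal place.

Number of half-lives: n = 283/52.9 ≈ 5.3497.
Remaining = 106 × (1/2)^5.3497 = 106 × 0.024523 ≈ 2.5994 ng/g.

2.6 ng/g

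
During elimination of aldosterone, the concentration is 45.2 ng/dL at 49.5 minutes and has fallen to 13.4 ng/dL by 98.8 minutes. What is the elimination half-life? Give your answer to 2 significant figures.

Over Δt = 98.8 − 49.5 = 49.3 minutes, the level fell by a factor of 45.2/13.4 ≈ 3.3731.
n = log₂(3.3731) ≈ 1.7541 half-lives, so t½ = 49.3/1.7541 ≈ 28.106 minutes.

28 minutes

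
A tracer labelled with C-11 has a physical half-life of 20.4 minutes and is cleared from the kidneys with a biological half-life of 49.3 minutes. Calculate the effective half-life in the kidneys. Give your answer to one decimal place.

1/t_eff = 1/t_phys + 1/t_biol = 1/20.4 + 1/49.3 = 0.069304 per minute.
t_eff = 20.4 × 49.3 / (20.4 + 49.3) ≈ 14.429 minutes.

14.4 minutes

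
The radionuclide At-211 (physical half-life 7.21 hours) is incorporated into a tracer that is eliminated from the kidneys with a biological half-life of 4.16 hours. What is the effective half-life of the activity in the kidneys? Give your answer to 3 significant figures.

2.64 hours

1/t_eff = 1/t_phys + 1/t_biol = 1/7.21 + 1/4.16 = 0.37908 per hour.
t_eff = 7.21 × 4.16 / (7.21 + 4.16) ≈ 2.638 hours.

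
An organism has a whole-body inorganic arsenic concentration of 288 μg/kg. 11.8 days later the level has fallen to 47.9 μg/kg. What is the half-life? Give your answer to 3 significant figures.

4.56 days

A/A₀ = 47.9/288 ≈ 0.16632.
n = log₂(6.0125) ≈ 2.588 half-lives elapsed in 11.8 days.
t½ = 11.8/2.588 ≈ 4.5596 days.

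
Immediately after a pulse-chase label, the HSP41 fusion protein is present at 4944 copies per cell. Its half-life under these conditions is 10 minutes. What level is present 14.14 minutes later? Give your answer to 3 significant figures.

Number of half-lives: n = 14.14/10 ≈ 1.414.
Remaining = 4944 × (1/2)^1.414 = 4944 × 0.37527 ≈ 1855.3 copies per cell.

1860 copies per cell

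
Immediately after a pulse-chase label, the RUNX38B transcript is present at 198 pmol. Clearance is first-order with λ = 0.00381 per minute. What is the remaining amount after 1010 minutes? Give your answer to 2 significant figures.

t½ = ln 2 / λ = 0.69315 / 0.00381 ≈ 181.93 minutes.
Number of half-lives: n = 1010/181.93 ≈ 5.5516.
Remaining = 198 × (1/2)^5.5516 = 198 × 0.02132 ≈ 4.2214 pmol.

4.2 pmol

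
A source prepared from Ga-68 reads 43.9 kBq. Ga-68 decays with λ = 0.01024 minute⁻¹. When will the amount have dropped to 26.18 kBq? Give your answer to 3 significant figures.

50.5 minutes

t½ = ln 2 / λ = 0.69315 / 0.01024 ≈ 67.69 minutes.
Fraction remaining = 26.18/43.9 ≈ 0.59636.
n = log₂(43.9/26.18) = ln(1.6769)/ln 2 ≈ 0.74576 half-lives.
t = n × t½ = 0.74576 × 67.69 ≈ 50.48 minutes.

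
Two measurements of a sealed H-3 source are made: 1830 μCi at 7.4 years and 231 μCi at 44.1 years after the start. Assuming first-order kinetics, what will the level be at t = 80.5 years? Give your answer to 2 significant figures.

Over Δt = 44.1 − 7.4 = 36.7 years, the level fell by a factor of 1830/231 ≈ 7.9221.
n = log₂(7.9221) ≈ 2.9859 half-lives, so t½ = 36.7/2.9859 ≈ 12.291 years.
From t = 44.1 to t = 80.5: 231 × (1/2)^((80.5−44.1)/12.291) ≈ 29.657 μCi.

30 μCi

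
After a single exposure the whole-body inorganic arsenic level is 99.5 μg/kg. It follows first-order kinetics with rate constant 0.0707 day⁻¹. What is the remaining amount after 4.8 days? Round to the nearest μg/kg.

71 μg/kg

t½ = ln 2 / k = 0.69315 / 0.0707 ≈ 9.8041 days.
Number of half-lives: n = 4.8/9.8041 ≈ 0.48959.
Remaining = 99.5 × (1/2)^0.48959 = 99.5 × 0.71223 ≈ 70.866 μg/kg.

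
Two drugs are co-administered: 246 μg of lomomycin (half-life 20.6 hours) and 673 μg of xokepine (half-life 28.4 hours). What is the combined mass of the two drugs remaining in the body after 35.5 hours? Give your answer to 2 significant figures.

lomomycin: 246 × (1/2)^(35.5/20.6) = 246 × (1/2)^1.7233 ≈ 74.502 μg.
xokepine: 673 × (1/2)^(35.5/28.4) = 673 × (1/2)^1.25 ≈ 282.96 μg.
Total = 74.502 + 282.96 ≈ 357.46 μg.

360 μg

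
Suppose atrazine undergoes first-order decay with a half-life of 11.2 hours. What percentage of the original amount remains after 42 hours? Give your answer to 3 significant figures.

7.43%

n = 42/11.2 ≈ 3.75 half-lives.
Fraction remaining = (1/2)^3.75 ≈ 0.074325, i.e. 7.4325%.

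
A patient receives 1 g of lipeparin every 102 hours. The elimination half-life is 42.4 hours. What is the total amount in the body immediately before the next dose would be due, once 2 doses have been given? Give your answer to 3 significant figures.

0.224 g

The 2 doses were given 204, 102 hours ago.
Total = 1·(1/2)^(204/42.4) + 1·(1/2)^(102/42.4)
      = 0.035616 + 0.18872 ≈ 0.22434 g.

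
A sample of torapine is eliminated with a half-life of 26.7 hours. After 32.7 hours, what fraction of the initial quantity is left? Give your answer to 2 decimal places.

n = 32.7/26.7 ≈ 1.2247 half-lives.
Fraction remaining = (1/2)^1.2247 ≈ 0.42788.

0.43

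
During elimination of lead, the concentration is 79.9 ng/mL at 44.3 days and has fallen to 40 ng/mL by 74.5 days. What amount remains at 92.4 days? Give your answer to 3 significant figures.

Over Δt = 74.5 − 44.3 = 30.2 days, the level fell by a factor of 79.9/40 ≈ 1.9975.
n = log₂(1.9975) ≈ 0.9982 half-lives, so t½ = 30.2/0.9982 ≈ 30.255 days.
From t = 74.5 to t = 92.4: 40 × (1/2)^((92.4−74.5)/30.255) ≈ 26.543 ng/mL.

26.5 ng/mL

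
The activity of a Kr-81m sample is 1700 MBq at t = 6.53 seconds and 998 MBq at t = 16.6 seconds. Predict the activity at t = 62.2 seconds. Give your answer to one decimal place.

Over Δt = 16.6 − 6.53 = 10.07 seconds, the level fell by a factor of 1700/998 ≈ 1.7034.
n = log₂(1.7034) ≈ 0.76842 half-lives, so t½ = 10.07/0.76842 ≈ 13.105 seconds.
From t = 16.6 to t = 62.2: 998 × (1/2)^((62.2−16.6)/13.105) ≈ 89.465 MBq.

89.5 MBq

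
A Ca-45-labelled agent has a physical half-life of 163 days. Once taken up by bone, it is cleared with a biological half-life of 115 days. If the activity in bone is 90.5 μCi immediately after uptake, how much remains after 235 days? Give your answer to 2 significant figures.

1/t_eff = 1/t_phys + 1/t_biol = 1/163 + 1/115 = 0.014831 per day.
t_eff = 163 × 115 / (163 + 115) ≈ 67.428 days.
Remaining = 90.5 × (1/2)^(235/67.428) = 90.5 × (1/2)^3.4852 ≈ 8.0816 μCi.

8.1 μCi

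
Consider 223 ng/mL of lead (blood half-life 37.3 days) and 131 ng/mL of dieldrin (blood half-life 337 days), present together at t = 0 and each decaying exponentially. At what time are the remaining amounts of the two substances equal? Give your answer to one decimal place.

32.2 days

Set 223·(1/2)^(t/37.3) = 131·(1/2)^(t/337).
Taking log₂: log₂(223/131) = t·(1/37.3 − 1/337).
log₂(1.7023) = 0.76748; 1/37.3 − 1/337 = 0.023842.
t = 0.76748 / 0.023842 ≈ 32.19 days.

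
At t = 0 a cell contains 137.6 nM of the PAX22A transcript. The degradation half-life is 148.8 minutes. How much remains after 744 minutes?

Elapsed time is 5 half-lives (744/148.8).
Each half-life halves the amount: 137.6 × (1/2)^5 = 137.6/32 = 4.3 nM.

4.3 nM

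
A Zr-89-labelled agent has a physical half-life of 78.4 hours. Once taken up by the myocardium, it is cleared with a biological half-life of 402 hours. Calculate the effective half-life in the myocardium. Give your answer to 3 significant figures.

1/t_eff = 1/t_phys + 1/t_biol = 1/78.4 + 1/402 = 0.015243 per hour.
t_eff = 78.4 × 402 / (78.4 + 402) ≈ 65.605 hours.

65.6 hours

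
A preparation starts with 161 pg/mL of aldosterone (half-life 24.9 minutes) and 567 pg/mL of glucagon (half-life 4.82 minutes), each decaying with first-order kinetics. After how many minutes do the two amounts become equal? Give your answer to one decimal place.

Set 161·(1/2)^(t/24.9) = 567·(1/2)^(t/4.82).
Taking log₂: log₂(161/567) = t·(1/24.9 − 1/4.82).
log₂(0.28395) = -1.8163; 1/24.9 − 1/4.82 = -0.16731.
t = -1.8163 / -0.16731 ≈ 10.856 minutes.

10.9 minutes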